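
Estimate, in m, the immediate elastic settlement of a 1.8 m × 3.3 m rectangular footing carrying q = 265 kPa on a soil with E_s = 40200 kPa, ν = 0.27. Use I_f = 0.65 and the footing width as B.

S_e ≈ 0.00715 m

Immediate (elastic) settlement: S_e = q·B·(1−ν²)/E_s · I_f.
S_e = 265 × 1.8 × (1 − 0.27²) / 40200 × 0.65
    = 265 × 1.8 × 0.9271 / 40200 × 0.65
    = 0.00715 m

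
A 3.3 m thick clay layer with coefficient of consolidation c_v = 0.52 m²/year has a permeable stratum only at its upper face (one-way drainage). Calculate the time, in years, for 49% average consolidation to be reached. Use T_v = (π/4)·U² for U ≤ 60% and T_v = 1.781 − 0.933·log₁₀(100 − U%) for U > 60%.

Drainage path length: H_d = H = 3.3 m (single drainage).
U ≤ 60%: T_v = (π/4)·U² = (π/4)×0.49² = 0.18857.
t = T_v·H_d²/c_v = 0.18857×3.3²/0.52 = 3.949 years.

t ≈ 3.95 years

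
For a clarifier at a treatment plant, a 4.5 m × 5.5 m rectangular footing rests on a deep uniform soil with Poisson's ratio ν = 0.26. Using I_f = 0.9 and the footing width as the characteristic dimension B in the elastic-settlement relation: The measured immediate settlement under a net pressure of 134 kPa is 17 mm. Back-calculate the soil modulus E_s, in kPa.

S_e = q·B·(1−ν²)/E_s · I_f  ⇒  E_s = q·B·(1−ν²)·I_f / S_e.
E_s = 134 × 4.5 × 0.9324 × 0.9 / 0.017 = 29770 kPa

E_s ≈ 29800 kPa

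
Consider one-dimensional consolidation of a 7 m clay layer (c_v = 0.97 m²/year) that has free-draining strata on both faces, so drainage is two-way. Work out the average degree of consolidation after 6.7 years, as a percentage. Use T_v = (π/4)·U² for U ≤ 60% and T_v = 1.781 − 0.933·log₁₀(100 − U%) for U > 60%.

Drainage path length: H_d = H/2 = 3.5 m (double drainage).
T_v = c_v·t/H_d² = 0.97×6.7/3.5² = 0.53053.
T_v = 0.53053 corresponds to the U > 60% branch:
U = 1 − 10^((1.781 − T_v)/0.933)/100 = 0.7811

U ≈ 78.1 %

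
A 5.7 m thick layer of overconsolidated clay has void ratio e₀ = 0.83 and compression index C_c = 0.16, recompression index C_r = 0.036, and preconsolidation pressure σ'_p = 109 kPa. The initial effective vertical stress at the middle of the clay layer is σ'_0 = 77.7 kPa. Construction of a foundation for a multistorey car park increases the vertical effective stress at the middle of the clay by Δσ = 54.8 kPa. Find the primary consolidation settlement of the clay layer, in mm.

Final effective stress: σ'_f = 77.7 + 54.8 = 132.5 kPa.
σ'_f = 132.5 > σ'_p = 109 kPa, so the stress path crosses the preconsolidation pressure — recompression up to σ'_p, then virgin compression beyond:
S_c = H/(1+e₀)·[C_r·log₁₀(σ'_p/σ'_0) + C_c·log₁₀(σ'_f/σ'_p)]
    = 5.7/1.83 × [0.036×log₁₀(109/77.7) + 0.16×log₁₀(132.5/109)]
    = 3.1148 × [0.0052922 + 0.013566] = 0.05874 m

S_c ≈ 58.7 mm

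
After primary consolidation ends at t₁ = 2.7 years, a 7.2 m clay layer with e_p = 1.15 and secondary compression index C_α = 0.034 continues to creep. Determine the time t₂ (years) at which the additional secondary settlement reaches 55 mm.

t₂ ≈ 8.21 years

S_s = C_α·H/(1+e_p)·log₁₀(t₂/t₁) ⇒ log₁₀(t₂/t₁) = S_s·(1+e_p)/(C_α·H).
log₁₀(t₂/t₁) = 0.055 × (1+1.15) / (0.034×7.2) = 0.483
t₂ = t₁ × 10^0.483 = 2.7 × 3.041 = 8.211 years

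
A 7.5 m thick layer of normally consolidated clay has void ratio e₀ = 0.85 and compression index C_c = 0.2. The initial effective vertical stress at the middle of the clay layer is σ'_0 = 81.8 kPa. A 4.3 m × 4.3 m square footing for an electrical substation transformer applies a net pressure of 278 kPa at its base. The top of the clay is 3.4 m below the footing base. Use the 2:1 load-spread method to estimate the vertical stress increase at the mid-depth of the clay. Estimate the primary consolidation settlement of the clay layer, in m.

S_c ≈ 0.138 m

Mid-depth of clay below the footing base: z = 3.4 + 7.5/2 = 7.15 m.
Stress increase at mid-clay by the 2:1 spreading method:
Δσ = qBL/((B+z)(L+z)) = 278×4.3×4.3/((4.3+7.15)(4.3+7.15)) = 39.208 kPa
Final effective stress: σ'_f = σ'_0 + Δσ = 81.8 + 39.208 = 121.01 kPa.
Normally consolidated clay, so the full stress increment lies on the virgin compression line:
S_c = C_c·H/(1+e₀)·log₁₀(σ'_f/σ'_0) = 0.2×7.5/(1+0.85)×log₁₀(121.01/81.8)
    = 0.81081 × 0.17007 = 0.1379 m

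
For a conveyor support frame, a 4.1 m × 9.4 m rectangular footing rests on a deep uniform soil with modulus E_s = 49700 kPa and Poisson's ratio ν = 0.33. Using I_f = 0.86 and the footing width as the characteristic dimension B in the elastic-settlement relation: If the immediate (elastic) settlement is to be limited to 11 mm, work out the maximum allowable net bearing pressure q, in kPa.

q ≈ 174 kPa

S_e = q·B·(1−ν²)/E_s · I_f  ⇒  q = S_e·E_s / (B·(1−ν²)·I_f).
q = 0.011 × 49700 / (4.1 × 0.8911 × 0.86) = 174 kPa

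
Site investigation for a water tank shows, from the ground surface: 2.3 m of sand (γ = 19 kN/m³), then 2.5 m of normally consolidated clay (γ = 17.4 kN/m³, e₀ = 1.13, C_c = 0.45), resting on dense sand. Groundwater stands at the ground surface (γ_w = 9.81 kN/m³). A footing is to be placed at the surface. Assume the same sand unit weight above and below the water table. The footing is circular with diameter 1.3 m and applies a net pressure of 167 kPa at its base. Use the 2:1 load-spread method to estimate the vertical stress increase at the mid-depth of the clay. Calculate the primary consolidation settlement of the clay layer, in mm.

S_c ≈ 75.8 mm

Mid-depth of clay below the ground surface: z = 2.3 + 2.5/2 = 3.55 m.
Total vertical stress at mid-clay: σ_v = 19×2.3 + 17.4×1.25 = 65.45 kPa.
Pore pressure: u = 9.81×(3.55 − 0) = 34.825 kPa.
Initial effective stress: σ'_0 = σ_v − u = 65.45 − 34.825 = 30.625 kPa.
Stress increase at mid-clay by the 2:1 spreading method:
Δσ ≈ qD²/(D+z)² = 167×1.3²/(1.3+3.55)² = 11.998 kPa
Final effective stress: σ'_f = σ'_0 + Δσ = 30.625 + 11.998 = 42.623 kPa.
Normally consolidated clay, so the full stress increment lies on the virgin compression line:
S_c = C_c·H/(1+e₀)·log₁₀(σ'_f/σ'_0) = 0.45×2.5/(1+1.13)×log₁₀(42.623/30.625)
    = 0.52817 × 0.14357 = 0.07583 m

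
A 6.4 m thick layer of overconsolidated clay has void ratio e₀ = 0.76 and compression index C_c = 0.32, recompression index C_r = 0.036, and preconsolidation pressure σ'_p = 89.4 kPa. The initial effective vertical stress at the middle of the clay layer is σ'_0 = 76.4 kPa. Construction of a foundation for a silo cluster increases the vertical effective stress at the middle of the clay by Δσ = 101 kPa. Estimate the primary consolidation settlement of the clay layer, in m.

Final effective stress: σ'_f = 76.4 + 101 = 177.4 kPa.
σ'_f = 177.4 > σ'_p = 89.4 kPa, so the stress path crosses the preconsolidation pressure — recompression up to σ'_p, then virgin compression beyond:
S_c = H/(1+e₀)·[C_r·log₁₀(σ'_p/σ'_0) + C_c·log₁₀(σ'_f/σ'_p)]
    = 6.4/1.76 × [0.036×log₁₀(89.4/76.4) + 0.32×log₁₀(177.4/89.4)]
    = 3.6364 × [0.0024568 + 0.095237] = 0.3553 m

S_c ≈ 0.355 m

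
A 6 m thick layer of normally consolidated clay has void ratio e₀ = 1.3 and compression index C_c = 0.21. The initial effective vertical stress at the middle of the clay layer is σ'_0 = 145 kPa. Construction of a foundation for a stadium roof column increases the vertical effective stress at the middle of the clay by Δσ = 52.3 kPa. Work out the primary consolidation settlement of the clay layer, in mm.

Final effective stress: σ'_f = σ'_0 + Δσ = 145 + 52.3 = 197.3 kPa.
Normally consolidated clay, so the full stress increment lies on the virgin compression line:
S_c = C_c·H/(1+e₀)·log₁₀(σ'_f/σ'_0) = 0.21×6/(1+1.3)×log₁₀(197.3/145)
    = 0.54783 × 0.13376 = 0.07328 m

S_c ≈ 73.3 mm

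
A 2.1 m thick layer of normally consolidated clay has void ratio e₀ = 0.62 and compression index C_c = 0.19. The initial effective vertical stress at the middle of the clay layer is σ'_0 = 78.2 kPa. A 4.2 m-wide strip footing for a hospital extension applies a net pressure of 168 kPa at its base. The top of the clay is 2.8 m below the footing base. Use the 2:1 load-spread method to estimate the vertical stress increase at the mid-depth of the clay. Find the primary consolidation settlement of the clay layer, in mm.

S_c ≈ 80.4 mm

Mid-depth of clay below the footing base: z = 2.8 + 2.1/2 = 3.85 m.
Stress increase at mid-clay by the 2:1 spreading method:
Δσ = qB/(B+z) = 168×4.2/(4.2+3.85) = 87.652 kPa
Final effective stress: σ'_f = σ'_0 + Δσ = 78.2 + 87.652 = 165.85 kPa.
Normally consolidated clay, so the full stress increment lies on the virgin compression line:
S_c = C_c·H/(1+e₀)·log₁₀(σ'_f/σ'_0) = 0.19×2.1/(1+0.62)×log₁₀(165.85/78.2)
    = 0.2463 × 0.32651 = 0.08042 m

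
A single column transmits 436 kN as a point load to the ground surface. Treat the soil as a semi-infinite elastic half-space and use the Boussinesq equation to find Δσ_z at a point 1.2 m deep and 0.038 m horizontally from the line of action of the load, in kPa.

Boussinesq vertical stress below a point load on an elastic half-space:
Δσ_z = 3P/(2πz²) · [1 + (r/z)²]^(−5/2)
r/z = 0.038/1.2 = 0.031667; [1+(r/z)²]^(−5/2) = 0.9975.
Δσ_z = 3×436/(2π×1.2²) × 0.9975 = 144.57 × 0.9975 = 144.2 kPa

Δσ_z ≈ 144 kPa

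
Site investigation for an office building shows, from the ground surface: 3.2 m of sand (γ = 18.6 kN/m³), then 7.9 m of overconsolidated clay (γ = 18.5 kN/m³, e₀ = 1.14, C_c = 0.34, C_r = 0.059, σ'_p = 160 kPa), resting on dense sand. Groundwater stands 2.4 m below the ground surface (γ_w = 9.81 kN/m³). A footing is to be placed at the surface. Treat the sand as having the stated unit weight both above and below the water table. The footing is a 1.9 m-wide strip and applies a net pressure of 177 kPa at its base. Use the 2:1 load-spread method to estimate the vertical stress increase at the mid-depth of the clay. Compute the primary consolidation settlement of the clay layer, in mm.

Mid-depth of clay below the ground surface: z = 3.2 + 7.9/2 = 7.15 m.
Total vertical stress at mid-clay: σ_v = 18.6×3.2 + 18.5×3.95 = 132.6 kPa.
Pore pressure: u = 9.81×(7.15 − 2.4) = 46.598 kPa.
Initial effective stress: σ'_0 = σ_v − u = 132.6 − 46.598 = 86.002 kPa.
Stress increase at mid-clay by the 2:1 spreading method:
Δσ = qB/(B+z) = 177×1.9/(1.9+7.15) = 37.16 kPa
Final effective stress: σ'_f = 86.002 + 37.16 = 123.16 kPa.
σ'_f = 123.16 ≤ σ'_p = 160 kPa, so the clay remains overconsolidated and only the recompression index applies:
S_c = C_r·H/(1+e₀)·log₁₀(σ'_f/σ'_0) = 0.059×7.9/2.14×log₁₀(123.16/86.002)
    = 0.2178 × 0.15596 = 0.03397 m

S_c ≈ 34 mm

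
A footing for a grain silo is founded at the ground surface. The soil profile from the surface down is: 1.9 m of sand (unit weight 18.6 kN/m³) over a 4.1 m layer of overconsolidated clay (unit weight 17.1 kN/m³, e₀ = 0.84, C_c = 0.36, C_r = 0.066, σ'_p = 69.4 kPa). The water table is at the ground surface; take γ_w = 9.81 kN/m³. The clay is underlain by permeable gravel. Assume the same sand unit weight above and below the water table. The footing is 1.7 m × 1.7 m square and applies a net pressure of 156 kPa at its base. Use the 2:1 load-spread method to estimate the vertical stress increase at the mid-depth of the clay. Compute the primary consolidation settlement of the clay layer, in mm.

S_c ≈ 23.6 mm

Mid-depth of clay below the ground surface: z = 1.9 + 4.1/2 = 3.95 m.
Total vertical stress at mid-clay: σ_v = 18.6×1.9 + 17.1×2.05 = 70.395 kPa.
Pore pressure: u = 9.81×(3.95 − 0) = 38.75 kPa.
Initial effective stress: σ'_0 = σ_v − u = 70.395 − 38.75 = 31.645 kPa.
Stress increase at mid-clay by the 2:1 spreading method:
Δσ = qBL/((B+z)(L+z)) = 156×1.7×1.7/((1.7+3.95)(1.7+3.95)) = 14.123 kPa
Final effective stress: σ'_f = 31.645 + 14.123 = 45.768 kPa.
σ'_f = 45.768 ≤ σ'_p = 69.4 kPa, so the clay remains overconsolidated and only the recompression index applies:
S_c = C_r·H/(1+e₀)·log₁₀(σ'_f/σ'_0) = 0.066×4.1/1.84×log₁₀(45.768/31.645)
    = 0.14707 × 0.16026 = 0.02357 m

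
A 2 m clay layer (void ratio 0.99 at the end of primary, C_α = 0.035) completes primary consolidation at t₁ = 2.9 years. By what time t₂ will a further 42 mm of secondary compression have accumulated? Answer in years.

S_s = C_α·H/(1+e_p)·log₁₀(t₂/t₁) ⇒ log₁₀(t₂/t₁) = S_s·(1+e_p)/(C_α·H).
log₁₀(t₂/t₁) = 0.042 × (1+0.99) / (0.035×2) = 1.194
t₂ = t₁ × 10^1.194 = 2.9 × 15.63 = 45.33 years

t₂ ≈ 45.3 years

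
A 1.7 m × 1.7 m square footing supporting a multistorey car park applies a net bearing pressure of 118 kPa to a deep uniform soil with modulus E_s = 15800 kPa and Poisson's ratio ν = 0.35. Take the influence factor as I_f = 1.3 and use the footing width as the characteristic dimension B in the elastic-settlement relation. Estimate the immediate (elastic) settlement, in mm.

Immediate (elastic) settlement: S_e = q·B·(1−ν²)/E_s · I_f.
S_e = 118 × 1.7 × (1 − 0.35²) / 15800 × 1.3
    = 118 × 1.7 × 0.8775 / 15800 × 1.3
    = 0.01448 m = 14.48 mm

S_e ≈ 14.5 mm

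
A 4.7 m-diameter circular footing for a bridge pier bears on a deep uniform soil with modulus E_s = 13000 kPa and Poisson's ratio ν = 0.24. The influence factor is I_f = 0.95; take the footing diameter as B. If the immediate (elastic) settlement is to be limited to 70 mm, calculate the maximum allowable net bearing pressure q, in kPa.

q ≈ 216 kPa

S_e = q·B·(1−ν²)/E_s · I_f  ⇒  q = S_e·E_s / (B·(1−ν²)·I_f).
q = 0.07 × 13000 / (4.7 × 0.9424 × 0.95) = 216.3 kPa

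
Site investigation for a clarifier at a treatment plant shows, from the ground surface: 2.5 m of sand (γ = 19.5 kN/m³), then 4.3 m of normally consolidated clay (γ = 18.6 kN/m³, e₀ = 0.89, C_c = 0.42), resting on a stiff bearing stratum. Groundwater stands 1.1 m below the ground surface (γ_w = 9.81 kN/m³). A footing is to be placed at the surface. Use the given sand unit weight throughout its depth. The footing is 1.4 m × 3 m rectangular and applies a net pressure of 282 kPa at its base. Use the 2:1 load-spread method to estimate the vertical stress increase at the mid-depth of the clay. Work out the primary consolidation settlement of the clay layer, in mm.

Mid-depth of clay below the ground surface: z = 2.5 + 4.3/2 = 4.65 m.
Total vertical stress at mid-clay: σ_v = 19.5×2.5 + 18.6×2.15 = 88.74 kPa.
Pore pressure: u = 9.81×(4.65 − 1.1) = 34.825 kPa.
Initial effective stress: σ'_0 = σ_v − u = 88.74 − 34.825 = 53.915 kPa.
Stress increase at mid-clay by the 2:1 spreading method:
Δσ = qBL/((B+z)(L+z)) = 282×1.4×3/((1.4+4.65)(3+4.65)) = 25.591 kPa
Final effective stress: σ'_f = σ'_0 + Δσ = 53.915 + 25.591 = 79.506 kPa.
Normally consolidated clay, so the full stress increment lies on the virgin compression line:
S_c = C_c·H/(1+e₀)·log₁₀(σ'_f/σ'_0) = 0.42×4.3/(1+0.89)×log₁₀(79.506/53.915)
    = 0.95556 × 0.16869 = 0.1612 m

S_c ≈ 161 mm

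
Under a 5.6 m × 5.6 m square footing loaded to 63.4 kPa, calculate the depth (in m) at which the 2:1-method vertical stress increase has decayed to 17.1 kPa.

2:1 spreading — at depth z the loaded area has grown by z in each plan dimension:
qB²/(B+z)² = Δσ_z ⇒ z = B(√(q/Δσ_z) − 1) = 5.6×(√(63.4/17.1) − 1) = 5.183 m

z ≈ 5.18 m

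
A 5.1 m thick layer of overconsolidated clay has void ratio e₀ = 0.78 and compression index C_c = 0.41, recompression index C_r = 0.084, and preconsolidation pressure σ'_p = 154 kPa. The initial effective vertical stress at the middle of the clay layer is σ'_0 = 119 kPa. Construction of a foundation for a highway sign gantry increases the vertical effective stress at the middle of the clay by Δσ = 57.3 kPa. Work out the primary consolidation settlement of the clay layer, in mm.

Final effective stress: σ'_f = 119 + 57.3 = 176.3 kPa.
σ'_f = 176.3 > σ'_p = 154 kPa, so the stress path crosses the preconsolidation pressure — recompression up to σ'_p, then virgin compression beyond:
S_c = H/(1+e₀)·[C_r·log₁₀(σ'_p/σ'_0) + C_c·log₁₀(σ'_f/σ'_p)]
    = 5.1/1.78 × [0.084×log₁₀(154/119) + 0.41×log₁₀(176.3/154)]
    = 2.8652 × [0.0094058 + 0.02408] = 0.09594 m

S_c ≈ 95.9 mm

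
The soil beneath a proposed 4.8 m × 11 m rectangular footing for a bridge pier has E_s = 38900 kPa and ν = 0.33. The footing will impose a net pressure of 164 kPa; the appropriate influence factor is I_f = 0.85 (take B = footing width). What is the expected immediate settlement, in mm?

Immediate (elastic) settlement: S_e = q·B·(1−ν²)/E_s · I_f.
S_e = 164 × 4.8 × (1 − 0.33²) / 38900 × 0.85
    = 164 × 4.8 × 0.8911 / 38900 × 0.85
    = 0.01533 m = 15.33 mm

S_e ≈ 15.3 mm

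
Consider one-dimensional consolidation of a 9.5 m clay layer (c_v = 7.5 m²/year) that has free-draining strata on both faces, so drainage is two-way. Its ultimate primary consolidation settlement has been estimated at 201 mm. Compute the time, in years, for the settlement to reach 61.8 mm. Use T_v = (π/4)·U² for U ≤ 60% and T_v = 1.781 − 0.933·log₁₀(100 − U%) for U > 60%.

t ≈ 0.223 years

Drainage path length: H_d = H/2 = 4.75 m (double drainage).
U = S(t)/S_ult = 61.8/201 = 0.3075.
U ≤ 60%: T_v = (π/4)·U² = (π/4)×0.30746² = 0.074246.
t = T_v·H_d²/c_v = 0.074246×4.75²/7.5 = 0.2234 years.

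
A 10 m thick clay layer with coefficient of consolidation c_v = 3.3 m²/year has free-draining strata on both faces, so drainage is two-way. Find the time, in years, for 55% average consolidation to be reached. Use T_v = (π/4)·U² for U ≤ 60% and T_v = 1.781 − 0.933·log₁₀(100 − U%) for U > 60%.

Drainage path length: H_d = H/2 = 5 m (double drainage).
U ≤ 60%: T_v = (π/4)·U² = (π/4)×0.55² = 0.23758.
t = T_v·H_d²/c_v = 0.23758×5²/3.3 = 1.8 years.

t ≈ 1.8 years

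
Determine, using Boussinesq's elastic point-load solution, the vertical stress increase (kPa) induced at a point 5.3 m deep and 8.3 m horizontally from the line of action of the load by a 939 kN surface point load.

Δσ_z ≈ 0.721 kPa

Boussinesq vertical stress below a point load on an elastic half-space:
Δσ_z = 3P/(2πz²) · [1 + (r/z)²]^(−5/2)
r/z = 8.3/5.3 = 1.566; [1+(r/z)²]^(−5/2) = 0.045152.
Δσ_z = 3×939/(2π×5.3²) × 0.045152 = 15.961 × 0.045152 = 0.7207 kPa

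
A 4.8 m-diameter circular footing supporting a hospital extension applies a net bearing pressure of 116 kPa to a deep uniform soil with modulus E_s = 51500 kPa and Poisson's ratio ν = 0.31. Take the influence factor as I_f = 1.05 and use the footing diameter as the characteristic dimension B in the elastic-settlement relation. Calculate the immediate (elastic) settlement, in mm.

S_e ≈ 10.3 mm

Immediate (elastic) settlement: S_e = q·B·(1−ν²)/E_s · I_f.
S_e = 116 × 4.8 × (1 − 0.31²) / 51500 × 1.05
    = 116 × 4.8 × 0.9039 / 51500 × 1.05
    = 0.01026 m = 10.26 mm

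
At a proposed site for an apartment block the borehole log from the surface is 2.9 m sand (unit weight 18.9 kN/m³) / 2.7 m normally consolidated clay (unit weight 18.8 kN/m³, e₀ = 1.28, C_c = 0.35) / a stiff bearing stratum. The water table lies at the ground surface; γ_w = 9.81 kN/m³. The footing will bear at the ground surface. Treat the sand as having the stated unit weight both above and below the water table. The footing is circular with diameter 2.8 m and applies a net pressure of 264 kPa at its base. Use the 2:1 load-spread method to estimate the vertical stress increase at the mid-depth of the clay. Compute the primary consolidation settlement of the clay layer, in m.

S_c ≈ 0.132 m

Mid-depth of clay below the ground surface: z = 2.9 + 2.7/2 = 4.25 m.
Total vertical stress at mid-clay: σ_v = 18.9×2.9 + 18.8×1.35 = 80.19 kPa.
Pore pressure: u = 9.81×(4.25 − 0) = 41.693 kPa.
Initial effective stress: σ'_0 = σ_v − u = 80.19 − 41.693 = 38.497 kPa.
Stress increase at mid-clay by the 2:1 spreading method:
Δσ ≈ qD²/(D+z)² = 264×2.8²/(2.8+4.25)² = 41.643 kPa
Final effective stress: σ'_f = σ'_0 + Δσ = 38.497 + 41.643 = 80.14 kPa.
Normally consolidated clay, so the full stress increment lies on the virgin compression line:
S_c = C_c·H/(1+e₀)·log₁₀(σ'_f/σ'_0) = 0.35×2.7/(1+1.28)×log₁₀(80.14/38.497)
    = 0.41447 × 0.31842 = 0.132 m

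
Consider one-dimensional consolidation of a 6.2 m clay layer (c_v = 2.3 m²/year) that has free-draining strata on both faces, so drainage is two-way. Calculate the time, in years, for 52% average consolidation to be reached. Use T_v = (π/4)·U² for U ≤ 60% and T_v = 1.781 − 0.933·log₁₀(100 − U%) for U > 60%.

Drainage path length: H_d = H/2 = 3.1 m (double drainage).
U ≤ 60%: T_v = (π/4)·U² = (π/4)×0.52² = 0.21237.
t = T_v·H_d²/c_v = 0.21237×3.1²/2.3 = 0.8873 years.

t ≈ 0.887 years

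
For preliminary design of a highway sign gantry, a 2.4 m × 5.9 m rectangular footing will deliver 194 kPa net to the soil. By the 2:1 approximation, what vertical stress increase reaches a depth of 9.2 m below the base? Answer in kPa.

By the 2:1 method the load spreads at 1 horizontal : 2 vertical, so at depth z the loaded area has grown by z in each plan dimension:
Δσ = qBL/((B+z)(L+z)) = 194×2.4×5.9/((2.4+9.2)(5.9+9.2)) = 15.683 kPa

Δσ_z ≈ 15.7 kPa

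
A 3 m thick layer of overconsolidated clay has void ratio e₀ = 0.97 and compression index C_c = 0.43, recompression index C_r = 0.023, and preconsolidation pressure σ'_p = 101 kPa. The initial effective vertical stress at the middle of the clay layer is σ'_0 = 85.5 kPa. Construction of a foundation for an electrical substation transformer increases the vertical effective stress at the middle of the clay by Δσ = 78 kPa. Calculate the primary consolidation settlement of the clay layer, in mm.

S_c ≈ 140 mm

Final effective stress: σ'_f = 85.5 + 78 = 163.5 kPa.
σ'_f = 163.5 > σ'_p = 101 kPa, so the stress path crosses the preconsolidation pressure — recompression up to σ'_p, then virgin compression beyond:
S_c = H/(1+e₀)·[C_r·log₁₀(σ'_p/σ'_0) + C_c·log₁₀(σ'_f/σ'_p)]
    = 3/1.97 × [0.023×log₁₀(101/85.5) + 0.43×log₁₀(163.5/101)]
    = 1.5228 × [0.0016642 + 0.089954] = 0.1395 m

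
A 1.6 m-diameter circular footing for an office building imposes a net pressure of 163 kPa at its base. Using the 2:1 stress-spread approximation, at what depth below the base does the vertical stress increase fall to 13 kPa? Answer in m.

2:1 spreading — at depth z the loaded area has grown by z in each plan dimension:
qD²/(D+z)² = Δσ_z ⇒ z = D(√(q/Δσ_z) − 1) = 1.6×(√(163/13) − 1) = 4.066 m

z ≈ 4.07 m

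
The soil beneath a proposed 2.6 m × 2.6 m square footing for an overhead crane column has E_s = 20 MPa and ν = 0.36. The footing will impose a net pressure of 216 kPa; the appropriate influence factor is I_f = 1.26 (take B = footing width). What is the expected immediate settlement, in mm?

S_e ≈ 30.8 mm

Immediate (elastic) settlement: S_e = q·B·(1−ν²)/E_s · I_f.
E_s = 20 MPa = 20000 kPa.
S_e = 216 × 2.6 × (1 − 0.36²) / 20000 × 1.26
    = 216 × 2.6 × 0.8704 / 20000 × 1.26
    = 0.0308 m = 30.8 mm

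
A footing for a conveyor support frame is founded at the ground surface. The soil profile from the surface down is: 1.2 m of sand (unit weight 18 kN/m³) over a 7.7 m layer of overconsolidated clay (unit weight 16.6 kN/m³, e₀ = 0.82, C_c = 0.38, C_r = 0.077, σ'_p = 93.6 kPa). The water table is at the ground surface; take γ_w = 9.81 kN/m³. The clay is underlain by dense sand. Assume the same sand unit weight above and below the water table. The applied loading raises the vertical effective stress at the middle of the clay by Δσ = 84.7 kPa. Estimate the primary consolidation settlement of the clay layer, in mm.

S_c ≈ 313 mm

Mid-depth of clay below the ground surface: z = 1.2 + 7.7/2 = 5.05 m.
Total vertical stress at mid-clay: σ_v = 18×1.2 + 16.6×3.85 = 85.51 kPa.
Pore pressure: u = 9.81×(5.05 − 0) = 49.541 kPa.
Initial effective stress: σ'_0 = σ_v − u = 85.51 − 49.541 = 35.969 kPa.
Final effective stress: σ'_f = 35.969 + 84.7 = 120.67 kPa.
σ'_f = 120.67 > σ'_p = 93.6 kPa, so the stress path crosses the preconsolidation pressure — recompression up to σ'_p, then virgin compression beyond:
S_c = H/(1+e₀)·[C_r·log₁₀(σ'_p/σ'_0) + C_c·log₁₀(σ'_f/σ'_p)]
    = 7.7/1.82 × [0.077×log₁₀(93.6/35.969) + 0.38×log₁₀(120.67/93.6)]
    = 4.2308 × [0.031982 + 0.041923] = 0.3127 m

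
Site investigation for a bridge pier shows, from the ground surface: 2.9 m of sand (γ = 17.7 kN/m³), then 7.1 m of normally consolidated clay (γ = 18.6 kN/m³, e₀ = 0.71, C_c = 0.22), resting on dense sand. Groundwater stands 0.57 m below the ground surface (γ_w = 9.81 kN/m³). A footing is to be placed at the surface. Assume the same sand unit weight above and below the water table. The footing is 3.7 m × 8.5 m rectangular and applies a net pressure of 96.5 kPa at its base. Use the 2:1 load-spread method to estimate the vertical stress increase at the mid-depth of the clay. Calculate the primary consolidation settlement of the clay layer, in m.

Mid-depth of clay below the ground surface: z = 2.9 + 7.1/2 = 6.45 m.
Total vertical stress at mid-clay: σ_v = 17.7×2.9 + 18.6×3.55 = 117.36 kPa.
Pore pressure: u = 9.81×(6.45 − 0.57) = 57.683 kPa.
Initial effective stress: σ'_0 = σ_v − u = 117.36 − 57.683 = 59.677 kPa.
Stress increase at mid-clay by the 2:1 spreading method:
Δσ = qBL/((B+z)(L+z)) = 96.5×3.7×8.5/((3.7+6.45)(8.5+6.45)) = 20 kPa
Final effective stress: σ'_f = σ'_0 + Δσ = 59.677 + 20 = 79.677 kPa.
Normally consolidated clay, so the full stress increment lies on the virgin compression line:
S_c = C_c·H/(1+e₀)·log₁₀(σ'_f/σ'_0) = 0.22×7.1/(1+0.71)×log₁₀(79.677/59.677)
    = 0.91345 × 0.12553 = 0.1147 m

S_c ≈ 0.115 m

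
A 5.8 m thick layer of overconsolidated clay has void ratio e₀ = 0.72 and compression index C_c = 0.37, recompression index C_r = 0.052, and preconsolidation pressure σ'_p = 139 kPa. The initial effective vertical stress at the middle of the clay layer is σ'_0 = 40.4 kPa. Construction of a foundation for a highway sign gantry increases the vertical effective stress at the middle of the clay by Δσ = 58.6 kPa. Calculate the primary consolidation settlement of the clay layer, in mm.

S_c ≈ 68.3 mm

Final effective stress: σ'_f = 40.4 + 58.6 = 99 kPa.
σ'_f = 99 ≤ σ'_p = 139 kPa, so the clay remains overconsolidated and only the recompression index applies:
S_c = C_r·H/(1+e₀)·log₁₀(σ'_f/σ'_0) = 0.052×5.8/1.72×log₁₀(99/40.4)
    = 0.17535 × 0.38925 = 0.06825 m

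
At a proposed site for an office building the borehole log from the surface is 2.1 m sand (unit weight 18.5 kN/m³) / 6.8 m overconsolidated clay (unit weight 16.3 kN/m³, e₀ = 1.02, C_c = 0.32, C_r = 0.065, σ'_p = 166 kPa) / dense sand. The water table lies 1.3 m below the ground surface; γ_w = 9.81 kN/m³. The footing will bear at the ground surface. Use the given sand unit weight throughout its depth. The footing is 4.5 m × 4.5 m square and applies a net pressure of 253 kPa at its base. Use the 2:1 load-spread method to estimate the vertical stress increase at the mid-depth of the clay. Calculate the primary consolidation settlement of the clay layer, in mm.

S_c ≈ 64.2 mm

Mid-depth of clay below the ground surface: z = 2.1 + 6.8/2 = 5.5 m.
Total vertical stress at mid-clay: σ_v = 18.5×2.1 + 16.3×3.4 = 94.27 kPa.
Pore pressure: u = 9.81×(5.5 − 1.3) = 41.202 kPa.
Initial effective stress: σ'_0 = σ_v − u = 94.27 − 41.202 = 53.068 kPa.
Stress increase at mid-clay by the 2:1 spreading method:
Δσ = qBL/((B+z)(L+z)) = 253×4.5×4.5/((4.5+5.5)(4.5+5.5)) = 51.233 kPa
Final effective stress: σ'_f = 53.068 + 51.233 = 104.3 kPa.
σ'_f = 104.3 ≤ σ'_p = 166 kPa, so the clay remains overconsolidated and only the recompression index applies:
S_c = C_r·H/(1+e₀)·log₁₀(σ'_f/σ'_0) = 0.065×6.8/2.02×log₁₀(104.3/53.068)
    = 0.21881 × 0.29345 = 0.06421 m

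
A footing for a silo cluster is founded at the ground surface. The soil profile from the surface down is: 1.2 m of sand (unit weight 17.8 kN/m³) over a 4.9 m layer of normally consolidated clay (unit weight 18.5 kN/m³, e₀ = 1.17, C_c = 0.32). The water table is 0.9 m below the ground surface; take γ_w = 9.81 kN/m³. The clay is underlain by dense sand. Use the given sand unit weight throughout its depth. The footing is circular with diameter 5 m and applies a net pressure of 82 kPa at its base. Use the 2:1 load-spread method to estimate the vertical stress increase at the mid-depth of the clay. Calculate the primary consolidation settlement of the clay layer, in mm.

S_c ≈ 165 mm

Mid-depth of clay below the ground surface: z = 1.2 + 4.9/2 = 3.65 m.
Total vertical stress at mid-clay: σ_v = 17.8×1.2 + 18.5×2.45 = 66.685 kPa.
Pore pressure: u = 9.81×(3.65 − 0.9) = 26.978 kPa.
Initial effective stress: σ'_0 = σ_v − u = 66.685 − 26.978 = 39.707 kPa.
Stress increase at mid-clay by the 2:1 spreading method:
Δσ ≈ qD²/(D+z)² = 82×5²/(5+3.65)² = 27.398 kPa
Final effective stress: σ'_f = σ'_0 + Δσ = 39.707 + 27.398 = 67.105 kPa.
Normally consolidated clay, so the full stress increment lies on the virgin compression line:
S_c = C_c·H/(1+e₀)·log₁₀(σ'_f/σ'_0) = 0.32×4.9/(1+1.17)×log₁₀(67.105/39.707)
    = 0.72258 × 0.22789 = 0.1647 m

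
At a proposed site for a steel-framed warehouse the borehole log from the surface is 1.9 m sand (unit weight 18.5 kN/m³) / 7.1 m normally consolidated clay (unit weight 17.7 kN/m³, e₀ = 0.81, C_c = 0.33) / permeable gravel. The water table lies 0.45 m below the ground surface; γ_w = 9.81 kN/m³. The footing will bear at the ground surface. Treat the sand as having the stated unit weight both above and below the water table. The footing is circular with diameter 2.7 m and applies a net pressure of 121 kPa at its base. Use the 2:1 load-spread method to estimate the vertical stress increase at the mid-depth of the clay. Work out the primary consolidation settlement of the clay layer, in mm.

Mid-depth of clay below the ground surface: z = 1.9 + 7.1/2 = 5.45 m.
Total vertical stress at mid-clay: σ_v = 18.5×1.9 + 17.7×3.55 = 97.985 kPa.
Pore pressure: u = 9.81×(5.45 − 0.45) = 49.05 kPa.
Initial effective stress: σ'_0 = σ_v − u = 97.985 − 49.05 = 48.935 kPa.
Stress increase at mid-clay by the 2:1 spreading method:
Δσ ≈ qD²/(D+z)² = 121×2.7²/(2.7+5.45)² = 13.28 kPa
Final effective stress: σ'_f = σ'_0 + Δσ = 48.935 + 13.28 = 62.215 kPa.
Normally consolidated clay, so the full stress increment lies on the virgin compression line:
S_c = C_c·H/(1+e₀)·log₁₀(σ'_f/σ'_0) = 0.33×7.1/(1+0.81)×log₁₀(62.215/48.935)
    = 1.2945 × 0.10428 = 0.135 m

S_c ≈ 135 mm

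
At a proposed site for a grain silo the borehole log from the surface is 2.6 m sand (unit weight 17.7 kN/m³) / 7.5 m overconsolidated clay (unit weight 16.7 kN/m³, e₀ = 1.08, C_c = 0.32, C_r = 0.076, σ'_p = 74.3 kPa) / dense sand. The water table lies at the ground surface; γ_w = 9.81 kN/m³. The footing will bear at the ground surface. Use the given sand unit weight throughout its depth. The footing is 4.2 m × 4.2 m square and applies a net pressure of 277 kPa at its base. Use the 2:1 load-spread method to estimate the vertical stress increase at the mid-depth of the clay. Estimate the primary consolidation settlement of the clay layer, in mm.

S_c ≈ 154 mm

Mid-depth of clay below the ground surface: z = 2.6 + 7.5/2 = 6.35 m.
Total vertical stress at mid-clay: σ_v = 17.7×2.6 + 16.7×3.75 = 108.65 kPa.
Pore pressure: u = 9.81×(6.35 − 0) = 62.294 kPa.
Initial effective stress: σ'_0 = σ_v − u = 108.65 − 62.294 = 46.356 kPa.
Stress increase at mid-clay by the 2:1 spreading method:
Δσ = qBL/((B+z)(L+z)) = 277×4.2×4.2/((4.2+6.35)(4.2+6.35)) = 43.901 kPa
Final effective stress: σ'_f = 46.356 + 43.901 = 90.257 kPa.
σ'_f = 90.257 > σ'_p = 74.3 kPa, so the stress path crosses the preconsolidation pressure — recompression up to σ'_p, then virgin compression beyond:
S_c = H/(1+e₀)·[C_r·log₁₀(σ'_p/σ'_0) + C_c·log₁₀(σ'_f/σ'_p)]
    = 7.5/2.08 × [0.076×log₁₀(74.3/46.356) + 0.32×log₁₀(90.257/74.3)]
    = 3.6058 × [0.015571 + 0.027037] = 0.1536 m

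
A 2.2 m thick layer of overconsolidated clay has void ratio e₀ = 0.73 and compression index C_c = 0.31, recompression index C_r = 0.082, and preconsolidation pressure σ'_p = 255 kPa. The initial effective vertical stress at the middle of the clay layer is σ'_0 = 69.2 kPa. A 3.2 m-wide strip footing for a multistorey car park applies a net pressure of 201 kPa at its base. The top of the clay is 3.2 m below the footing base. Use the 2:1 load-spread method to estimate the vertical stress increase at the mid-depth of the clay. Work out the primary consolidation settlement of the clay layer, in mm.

S_c ≈ 36.5 mm

Mid-depth of clay below the footing base: z = 3.2 + 2.2/2 = 4.3 m.
Stress increase at mid-clay by the 2:1 spreading method:
Δσ = qB/(B+z) = 201×3.2/(3.2+4.3) = 85.76 kPa
Final effective stress: σ'_f = 69.2 + 85.76 = 154.96 kPa.
σ'_f = 154.96 ≤ σ'_p = 255 kPa, so the clay remains overconsolidated and only the recompression index applies:
S_c = C_r·H/(1+e₀)·log₁₀(σ'_f/σ'_0) = 0.082×2.2/1.73×log₁₀(154.96/69.2)
    = 0.10428 × 0.35011 = 0.03651 m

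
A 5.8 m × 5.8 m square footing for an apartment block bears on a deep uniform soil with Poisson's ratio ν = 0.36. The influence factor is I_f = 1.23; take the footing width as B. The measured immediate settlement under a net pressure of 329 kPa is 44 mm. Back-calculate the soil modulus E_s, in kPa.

E_s ≈ 46400 kPa

S_e = q·B·(1−ν²)/E_s · I_f  ⇒  E_s = q·B·(1−ν²)·I_f / S_e.
E_s = 329 × 5.8 × 0.8704 × 1.23 / 0.044 = 46430 kPa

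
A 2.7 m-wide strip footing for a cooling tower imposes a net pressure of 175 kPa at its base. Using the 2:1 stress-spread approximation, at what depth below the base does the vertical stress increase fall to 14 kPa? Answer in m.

2:1 spreading — at depth z the loaded area has grown by z in each plan dimension:
qB/(B+z) = Δσ_z ⇒ z = qB/Δσ_z − B = 175×2.7/14 − 2.7 = 31.05 m

z ≈ 31.1 m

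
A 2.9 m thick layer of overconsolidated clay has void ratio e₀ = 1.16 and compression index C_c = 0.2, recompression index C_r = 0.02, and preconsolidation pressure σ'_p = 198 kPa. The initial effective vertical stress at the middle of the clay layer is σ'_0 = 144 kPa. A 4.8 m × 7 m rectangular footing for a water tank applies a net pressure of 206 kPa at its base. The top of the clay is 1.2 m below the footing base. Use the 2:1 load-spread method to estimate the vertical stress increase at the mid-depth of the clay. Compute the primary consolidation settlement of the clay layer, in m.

S_c ≈ 0.0263 m

Mid-depth of clay below the footing base: z = 1.2 + 2.9/2 = 2.65 m.
Stress increase at mid-clay by the 2:1 spreading method:
Δσ = qBL/((B+z)(L+z)) = 206×4.8×7/((4.8+2.65)(7+2.65)) = 96.277 kPa
Final effective stress: σ'_f = 144 + 96.277 = 240.28 kPa.
σ'_f = 240.28 > σ'_p = 198 kPa, so the stress path crosses the preconsolidation pressure — recompression up to σ'_p, then virgin compression beyond:
S_c = H/(1+e₀)·[C_r·log₁₀(σ'_p/σ'_0) + C_c·log₁₀(σ'_f/σ'_p)]
    = 2.9/2.16 × [0.02×log₁₀(198/144) + 0.2×log₁₀(240.28/198)]
    = 1.3426 × [0.0027661 + 0.01681] = 0.02628 m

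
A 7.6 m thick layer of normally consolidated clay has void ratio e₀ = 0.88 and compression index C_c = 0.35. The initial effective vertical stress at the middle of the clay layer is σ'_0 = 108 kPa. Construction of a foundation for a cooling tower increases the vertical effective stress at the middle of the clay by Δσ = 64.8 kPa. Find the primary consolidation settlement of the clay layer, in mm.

S_c ≈ 289 mm

Final effective stress: σ'_f = σ'_0 + Δσ = 108 + 64.8 = 172.8 kPa.
Normally consolidated clay, so the full stress increment lies on the virgin compression line:
S_c = C_c·H/(1+e₀)·log₁₀(σ'_f/σ'_0) = 0.35×7.6/(1+0.88)×log₁₀(172.8/108)
    = 1.4149 × 0.20412 = 0.2888 m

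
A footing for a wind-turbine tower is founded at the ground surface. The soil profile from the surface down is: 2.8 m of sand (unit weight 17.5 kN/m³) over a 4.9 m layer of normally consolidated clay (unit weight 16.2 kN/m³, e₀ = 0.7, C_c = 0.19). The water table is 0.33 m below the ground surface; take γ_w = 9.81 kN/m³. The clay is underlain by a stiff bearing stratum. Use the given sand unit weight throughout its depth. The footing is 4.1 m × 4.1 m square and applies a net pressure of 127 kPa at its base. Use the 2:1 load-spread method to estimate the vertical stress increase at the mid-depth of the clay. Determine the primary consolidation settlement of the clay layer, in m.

S_c ≈ 0.112 m

Mid-depth of clay below the ground surface: z = 2.8 + 4.9/2 = 5.25 m.
Total vertical stress at mid-clay: σ_v = 17.5×2.8 + 16.2×2.45 = 88.69 kPa.
Pore pressure: u = 9.81×(5.25 − 0.33) = 48.265 kPa.
Initial effective stress: σ'_0 = σ_v − u = 88.69 − 48.265 = 40.425 kPa.
Stress increase at mid-clay by the 2:1 spreading method:
Δσ = qBL/((B+z)(L+z)) = 127×4.1×4.1/((4.1+5.25)(4.1+5.25)) = 24.42 kPa
Final effective stress: σ'_f = σ'_0 + Δσ = 40.425 + 24.42 = 64.845 kPa.
Normally consolidated clay, so the full stress increment lies on the virgin compression line:
S_c = C_c·H/(1+e₀)·log₁₀(σ'_f/σ'_0) = 0.19×4.9/(1+0.7)×log₁₀(64.845/40.425)
    = 0.54765 × 0.20523 = 0.1124 m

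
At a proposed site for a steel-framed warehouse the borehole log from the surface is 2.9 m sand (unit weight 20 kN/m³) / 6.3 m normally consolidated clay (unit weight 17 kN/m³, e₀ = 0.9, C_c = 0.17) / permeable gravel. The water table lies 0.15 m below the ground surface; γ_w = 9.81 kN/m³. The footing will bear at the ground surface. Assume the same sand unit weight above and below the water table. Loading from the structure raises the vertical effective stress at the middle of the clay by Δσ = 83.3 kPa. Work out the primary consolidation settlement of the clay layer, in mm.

S_c ≈ 229 mm

Mid-depth of clay below the ground surface: z = 2.9 + 6.3/2 = 6.05 m.
Total vertical stress at mid-clay: σ_v = 20×2.9 + 17×3.15 = 111.55 kPa.
Pore pressure: u = 9.81×(6.05 − 0.15) = 57.879 kPa.
Initial effective stress: σ'_0 = σ_v − u = 111.55 − 57.879 = 53.671 kPa.
Final effective stress: σ'_f = σ'_0 + Δσ = 53.671 + 83.3 = 136.97 kPa.
Normally consolidated clay, so the full stress increment lies on the virgin compression line:
S_c = C_c·H/(1+e₀)·log₁₀(σ'_f/σ'_0) = 0.17×6.3/(1+0.9)×log₁₀(136.97/53.671)
    = 0.56368 × 0.40689 = 0.2294 m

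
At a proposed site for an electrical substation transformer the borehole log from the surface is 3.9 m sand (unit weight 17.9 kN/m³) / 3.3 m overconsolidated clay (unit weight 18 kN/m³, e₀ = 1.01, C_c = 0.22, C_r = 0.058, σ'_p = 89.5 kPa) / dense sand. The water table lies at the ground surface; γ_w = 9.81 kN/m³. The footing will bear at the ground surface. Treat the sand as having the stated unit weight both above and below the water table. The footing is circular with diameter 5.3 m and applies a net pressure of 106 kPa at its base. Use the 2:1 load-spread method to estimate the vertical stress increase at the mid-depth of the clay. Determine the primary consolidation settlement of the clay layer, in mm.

S_c ≈ 18.4 mm

Mid-depth of clay below the ground surface: z = 3.9 + 3.3/2 = 5.55 m.
Total vertical stress at mid-clay: σ_v = 17.9×3.9 + 18×1.65 = 99.51 kPa.
Pore pressure: u = 9.81×(5.55 − 0) = 54.446 kPa.
Initial effective stress: σ'_0 = σ_v − u = 99.51 − 54.446 = 45.064 kPa.
Stress increase at mid-clay by the 2:1 spreading method:
Δσ ≈ qD²/(D+z)² = 106×5.3²/(5.3+5.55)² = 25.293 kPa
Final effective stress: σ'_f = 45.064 + 25.293 = 70.357 kPa.
σ'_f = 70.357 ≤ σ'_p = 89.5 kPa, so the clay remains overconsolidated and only the recompression index applies:
S_c = C_r·H/(1+e₀)·log₁₀(σ'_f/σ'_0) = 0.058×3.3/2.01×log₁₀(70.357/45.064)
    = 0.095224 × 0.19348 = 0.01842 m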